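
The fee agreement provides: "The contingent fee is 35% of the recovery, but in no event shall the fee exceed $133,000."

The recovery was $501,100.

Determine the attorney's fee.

$133,000.00

35% of $501,100 = $175,385.00
That exceeds the $133,000 cap, so the fee is capped at $133,000.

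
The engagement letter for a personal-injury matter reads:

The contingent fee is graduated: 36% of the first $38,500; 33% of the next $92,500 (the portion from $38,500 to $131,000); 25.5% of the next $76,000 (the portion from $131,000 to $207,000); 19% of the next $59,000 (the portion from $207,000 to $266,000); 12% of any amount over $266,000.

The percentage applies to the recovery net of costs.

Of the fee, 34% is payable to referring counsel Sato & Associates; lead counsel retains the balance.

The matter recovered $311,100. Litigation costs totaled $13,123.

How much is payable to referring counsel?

$26,796.16

Fee base (net of costs): $311,100 − $13,123 = $297,977
First $38,500 at 36% = $13,860.00
Next $92,500 at 33% = $30,525.00
Next $76,000 at 25.5% = $19,380.00
Next $59,000 at 19% = $11,210.00
Remaining $31,977 at 12% = $3,837.24
Fee: $13,860.00 + $30,525.00 + $19,380.00 + $11,210.00 + $3,837.24 = $78,812.24
Referral share: 34% of $78,812.24 = $26,796.16; lead counsel retains $78,812.24 − $26,796.16 = $52,016.08.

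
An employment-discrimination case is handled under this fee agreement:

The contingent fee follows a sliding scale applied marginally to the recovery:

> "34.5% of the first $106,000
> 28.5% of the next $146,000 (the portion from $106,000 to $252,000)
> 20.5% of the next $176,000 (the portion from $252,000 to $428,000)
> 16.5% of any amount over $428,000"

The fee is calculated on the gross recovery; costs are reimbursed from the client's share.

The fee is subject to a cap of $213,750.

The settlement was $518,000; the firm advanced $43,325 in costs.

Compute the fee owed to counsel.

Fee base is the gross recovery, $518,000; costs are reimbursed separately.
First $106,000 at 34.5% = $36,570.00
Next $146,000 at 28.5% = $41,610.00
Next $176,000 at 20.5% = $36,080.00
Remaining $90,000 at 16.5% = $14,850.00
Fee: $36,570.00 + $41,610.00 + $36,080.00 + $14,850.00 = $129,110.00
$129,110.00 is under the $213,750 cap.

$129,110.00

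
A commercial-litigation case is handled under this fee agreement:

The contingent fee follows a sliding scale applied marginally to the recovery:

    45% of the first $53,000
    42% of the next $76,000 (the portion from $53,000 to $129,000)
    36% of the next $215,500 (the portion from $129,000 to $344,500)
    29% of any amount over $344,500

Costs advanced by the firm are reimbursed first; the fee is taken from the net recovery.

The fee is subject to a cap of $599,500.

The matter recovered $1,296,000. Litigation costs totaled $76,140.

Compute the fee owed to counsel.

Fee base (net of costs): $1,296,000 − $76,140 = $1,219,860
First $53,000 at 45% = $23,850.00
Next $76,000 at 42% = $31,920.00
Next $215,500 at 36% = $77,580.00
Remaining $875,360 at 29% = $253,854.40
Fee: $23,850.00 + $31,920.00 + $77,580.00 + $253,854.40 = $387,204.40
$387,204.40 is under the $599,500 cap.

$387,204.40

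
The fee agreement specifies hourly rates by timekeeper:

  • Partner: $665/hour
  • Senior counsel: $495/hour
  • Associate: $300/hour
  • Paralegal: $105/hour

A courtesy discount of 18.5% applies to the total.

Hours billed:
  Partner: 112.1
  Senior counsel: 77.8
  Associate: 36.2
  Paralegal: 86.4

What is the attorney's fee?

$108,386.44

Partner: 112.1 × $665 = $74,546.50
Senior counsel: 77.8 × $495 = $38,511.00
Associate: 36.2 × $300 = $10,860.00
Paralegal: 86.4 × $105 = $9,072.00
Subtotal: $132,989.50
Less 18.5% discount: −$24,603.06
Total: $132,989.50 − $24,603.06 = $108,386.44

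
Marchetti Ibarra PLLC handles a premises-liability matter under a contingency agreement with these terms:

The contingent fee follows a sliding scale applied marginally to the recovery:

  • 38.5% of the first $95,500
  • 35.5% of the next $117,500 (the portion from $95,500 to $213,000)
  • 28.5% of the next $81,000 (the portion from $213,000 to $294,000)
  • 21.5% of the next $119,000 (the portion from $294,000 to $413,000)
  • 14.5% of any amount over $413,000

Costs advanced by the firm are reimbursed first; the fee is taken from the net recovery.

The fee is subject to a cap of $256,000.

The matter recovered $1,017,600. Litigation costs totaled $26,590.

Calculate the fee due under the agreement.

$210,961.45

Fee base (net of costs): $1,017,600 − $26,590 = $991,010
First $95,500 at 38.5% = $36,767.50
Next $117,500 at 35.5% = $41,712.50
Next $81,000 at 28.5% = $23,085.00
Next $119,000 at 21.5% = $25,585.00
Remaining $578,010 at 14.5% = $83,811.45
Fee: $36,767.50 + $41,712.50 + $23,085.00 + $25,585.00 + $83,811.45 = $210,961.45
$210,961.45 is under the $256,000 cap.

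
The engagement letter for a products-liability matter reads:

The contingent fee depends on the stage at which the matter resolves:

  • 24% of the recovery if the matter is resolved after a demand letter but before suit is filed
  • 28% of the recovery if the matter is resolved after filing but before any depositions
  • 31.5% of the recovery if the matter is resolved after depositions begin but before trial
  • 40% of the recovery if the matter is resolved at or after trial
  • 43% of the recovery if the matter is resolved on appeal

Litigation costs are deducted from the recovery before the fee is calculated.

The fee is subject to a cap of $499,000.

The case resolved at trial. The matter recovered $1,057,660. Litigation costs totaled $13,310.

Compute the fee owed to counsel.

Fee base (net of costs): $1,057,660 − $13,310 = $1,044,350
The matter resolved at trial, so the 40% rate applies.
$1,044,350 × 40% = $417,740.00
$417,740.00 is under the $499,000 cap.

$417,740.00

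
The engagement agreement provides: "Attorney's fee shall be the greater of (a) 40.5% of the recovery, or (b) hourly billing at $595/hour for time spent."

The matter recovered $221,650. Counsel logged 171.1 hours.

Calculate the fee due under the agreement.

$101,804.50

(a) 40.5% of $221,650 = $89,768.25
(b) 171.1 × $595 = $101,804.50
The greater is (b): $101,804.50.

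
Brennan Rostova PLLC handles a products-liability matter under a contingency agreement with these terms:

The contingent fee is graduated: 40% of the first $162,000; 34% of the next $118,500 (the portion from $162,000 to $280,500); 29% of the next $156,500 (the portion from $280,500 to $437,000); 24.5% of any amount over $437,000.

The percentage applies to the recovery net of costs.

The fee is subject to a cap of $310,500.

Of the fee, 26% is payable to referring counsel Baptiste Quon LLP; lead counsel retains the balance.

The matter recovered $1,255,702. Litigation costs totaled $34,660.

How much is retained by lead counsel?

Fee base (net of costs): $1,255,702 − $34,660 = $1,221,042
First $162,000 at 40% = $64,800.00
Next $118,500 at 34% = $40,290.00
Next $156,500 at 29% = $45,385.00
Remaining $784,042 at 24.5% = $192,090.29
Fee: $64,800.00 + $40,290.00 + $45,385.00 + $192,090.29 = $342,565.29
$342,565.29 exceeds the $310,500 cap, so the fee is capped at $310,500.00.
Referral share: 26% of $310,500.00 = $80,730.00; lead counsel retains $310,500.00 − $80,730.00 = $229,770.00.

$229,770.00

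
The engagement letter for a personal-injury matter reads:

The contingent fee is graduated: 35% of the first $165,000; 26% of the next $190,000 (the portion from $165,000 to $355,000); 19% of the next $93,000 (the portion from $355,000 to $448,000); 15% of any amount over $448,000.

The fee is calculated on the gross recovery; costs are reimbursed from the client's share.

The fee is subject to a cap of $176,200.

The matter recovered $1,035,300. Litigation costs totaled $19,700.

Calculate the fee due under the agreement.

$176,200.00

Fee base is the gross recovery, $1,035,300; costs are reimbursed separately.
First $165,000 at 35% = $57,750.00
Next $190,000 at 26% = $49,400.00
Next $93,000 at 19% = $17,670.00
Remaining $587,300 at 15% = $88,095.00
Fee: $57,750.00 + $49,400.00 + $17,670.00 + $88,095.00 = $212,915.00
$212,915.00 exceeds the $176,200 cap, so the fee is capped at $176,200.00.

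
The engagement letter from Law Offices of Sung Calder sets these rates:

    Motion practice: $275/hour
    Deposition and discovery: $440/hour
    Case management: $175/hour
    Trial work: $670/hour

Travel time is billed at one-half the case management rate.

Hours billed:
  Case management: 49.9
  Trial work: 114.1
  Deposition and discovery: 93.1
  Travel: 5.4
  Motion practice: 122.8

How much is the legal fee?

$160,386.00

Motion practice: 122.8 × $275 = $33,770.00
Deposition and discovery: 93.1 × $440 = $40,964.00
Case management: 49.9 × $175 = $8,732.50
Trial work: 114.1 × $670 = $76,447.00
Subtotal: $33,770.00 + $40,964.00 + $8,732.50 + $76,447.00 = $159,913.50
Travel: 5.4 × ($175 ÷ 2) = 5.4 × $87.50 = $472.50
Total: $159,913.50 + $472.50 = $160,386.00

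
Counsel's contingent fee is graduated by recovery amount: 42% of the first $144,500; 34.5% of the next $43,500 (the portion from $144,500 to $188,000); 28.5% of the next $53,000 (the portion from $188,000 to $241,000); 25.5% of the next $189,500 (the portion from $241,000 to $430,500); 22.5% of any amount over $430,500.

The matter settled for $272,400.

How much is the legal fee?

First $144,500 at 42% = $60,690.00
Next $43,500 at 34.5% = $15,007.50
Next $53,000 at 28.5% = $15,105.00
Remaining $31,400 at 25.5% = $8,007.00
Fee: $60,690.00 + $15,007.50 + $15,105.00 + $8,007.00 = $98,809.50

$98,809.50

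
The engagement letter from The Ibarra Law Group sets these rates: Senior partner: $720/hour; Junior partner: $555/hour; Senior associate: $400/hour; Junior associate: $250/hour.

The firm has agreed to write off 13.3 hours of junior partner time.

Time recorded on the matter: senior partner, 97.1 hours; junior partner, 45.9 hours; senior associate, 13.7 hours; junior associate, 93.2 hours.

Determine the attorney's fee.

Senior partner: 97.1 × $720 = $69,912.00
Junior partner: 45.9 × $555 = $25,474.50
Senior associate: 13.7 × $400 = $5,480.00
Junior associate: 93.2 × $250 = $23,300.00
Subtotal: $124,166.50
Write-off: 13.3 × $555 = $7,381.50
Total: $124,166.50 − $7,381.50 = $116,785.00

$116,785.00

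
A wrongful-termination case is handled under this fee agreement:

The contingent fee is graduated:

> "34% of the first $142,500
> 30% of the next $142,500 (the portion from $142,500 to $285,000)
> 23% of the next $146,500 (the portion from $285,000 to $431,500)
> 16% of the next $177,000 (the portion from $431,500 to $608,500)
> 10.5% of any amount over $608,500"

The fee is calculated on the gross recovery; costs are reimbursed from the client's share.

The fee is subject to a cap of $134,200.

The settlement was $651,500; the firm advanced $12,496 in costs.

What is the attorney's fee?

Fee base is the gross recovery, $651,500; costs are reimbursed separately.
First $142,500 at 34% = $48,450.00
Next $142,500 at 30% = $42,750.00
Next $146,500 at 23% = $33,695.00
Next $177,000 at 16% = $28,320.00
Remaining $43,000 at 10.5% = $4,515.00
Fee: $48,450.00 + $42,750.00 + $33,695.00 + $28,320.00 + $4,515.00 = $157,730.00
$157,730.00 exceeds the $134,200 cap, so the fee is capped at $134,200.00.

$134,200.00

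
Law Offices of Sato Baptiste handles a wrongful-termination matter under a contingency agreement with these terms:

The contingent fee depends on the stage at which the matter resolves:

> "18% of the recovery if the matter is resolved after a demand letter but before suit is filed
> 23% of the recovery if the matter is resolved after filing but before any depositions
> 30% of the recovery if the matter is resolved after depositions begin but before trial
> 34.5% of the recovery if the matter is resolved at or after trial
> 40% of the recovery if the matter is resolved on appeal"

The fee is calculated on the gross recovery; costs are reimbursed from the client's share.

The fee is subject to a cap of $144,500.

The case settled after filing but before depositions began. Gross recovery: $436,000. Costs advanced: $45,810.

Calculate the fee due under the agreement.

$100,280.00

Fee base is the gross recovery, $436,000; costs are reimbursed separately.
The matter settled after filing but before depositions began, so the 23% rate applies.
$436,000 × 23% = $100,280.00
$100,280.00 is under the $144,500 cap.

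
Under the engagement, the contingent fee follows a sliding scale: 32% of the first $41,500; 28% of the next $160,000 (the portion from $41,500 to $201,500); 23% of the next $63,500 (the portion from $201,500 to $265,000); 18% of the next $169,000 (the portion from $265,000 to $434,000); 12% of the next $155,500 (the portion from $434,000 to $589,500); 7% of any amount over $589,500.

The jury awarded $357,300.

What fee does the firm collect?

First $41,500 at 32% = $13,280.00
Next $160,000 at 28% = $44,800.00
Next $63,500 at 23% = $14,605.00
Remaining $92,300 at 18% = $16,614.00
Fee: $13,280.00 + $44,800.00 + $14,605.00 + $16,614.00 = $89,299.00

$89,299.00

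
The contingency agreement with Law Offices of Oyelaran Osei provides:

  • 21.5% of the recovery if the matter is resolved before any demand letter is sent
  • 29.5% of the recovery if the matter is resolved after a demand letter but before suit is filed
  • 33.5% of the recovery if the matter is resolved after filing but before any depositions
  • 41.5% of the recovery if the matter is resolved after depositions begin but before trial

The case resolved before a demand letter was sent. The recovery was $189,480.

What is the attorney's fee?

$40,738.20

The matter resolved before a demand letter was sent, so the 21.5% rate applies.
$189,480 × 21.5% = $40,738.20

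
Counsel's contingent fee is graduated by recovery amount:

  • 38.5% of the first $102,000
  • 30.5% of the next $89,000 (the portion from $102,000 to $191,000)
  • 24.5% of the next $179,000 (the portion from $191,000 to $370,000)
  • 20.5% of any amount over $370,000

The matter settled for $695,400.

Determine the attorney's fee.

First $102,000 at 38.5% = $39,270.00
Next $89,000 at 30.5% = $27,145.00
Next $179,000 at 24.5% = $43,855.00
Remaining $325,400 at 20.5% = $66,707.00
Fee: $39,270.00 + $27,145.00 + $43,855.00 + $66,707.00 = $176,977.00

$176,977.00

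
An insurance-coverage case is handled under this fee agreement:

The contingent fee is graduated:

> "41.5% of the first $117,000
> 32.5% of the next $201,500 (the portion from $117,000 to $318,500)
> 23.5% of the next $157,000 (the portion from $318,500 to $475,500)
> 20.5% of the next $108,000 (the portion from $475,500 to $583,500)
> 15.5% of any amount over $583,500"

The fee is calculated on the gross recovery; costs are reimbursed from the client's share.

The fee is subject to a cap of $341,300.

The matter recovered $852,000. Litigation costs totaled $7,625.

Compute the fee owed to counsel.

Fee base is the gross recovery, $852,000; costs are reimbursed separately.
First $117,000 at 41.5% = $48,555.00
Next $201,500 at 32.5% = $65,487.50
Next $157,000 at 23.5% = $36,895.00
Next $108,000 at 20.5% = $22,140.00
Remaining $268,500 at 15.5% = $41,617.50
Fee: $48,555.00 + $65,487.50 + $36,895.00 + $22,140.00 + $41,617.50 = $214,695.00
$214,695.00 is under the $341,300 cap.

$214,695.00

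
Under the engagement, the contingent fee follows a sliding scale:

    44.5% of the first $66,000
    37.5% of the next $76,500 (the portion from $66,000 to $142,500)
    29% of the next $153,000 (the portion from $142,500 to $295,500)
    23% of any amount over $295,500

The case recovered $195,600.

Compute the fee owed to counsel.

First $66,000 at 44.5% = $29,370.00
Next $76,500 at 37.5% = $28,687.50
Remaining $53,100 at 29% = $15,399.00
Fee: $29,370.00 + $28,687.50 + $15,399.00 = $73,456.50

$73,456.50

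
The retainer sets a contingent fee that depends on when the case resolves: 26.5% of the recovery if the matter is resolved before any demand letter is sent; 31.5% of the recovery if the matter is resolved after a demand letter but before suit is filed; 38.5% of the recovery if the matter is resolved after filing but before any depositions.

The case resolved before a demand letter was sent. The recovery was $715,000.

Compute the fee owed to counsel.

The matter resolved before a demand letter was sent, so the 26.5% rate applies.
$715,000 × 26.5% = $189,475.00

$189,475.00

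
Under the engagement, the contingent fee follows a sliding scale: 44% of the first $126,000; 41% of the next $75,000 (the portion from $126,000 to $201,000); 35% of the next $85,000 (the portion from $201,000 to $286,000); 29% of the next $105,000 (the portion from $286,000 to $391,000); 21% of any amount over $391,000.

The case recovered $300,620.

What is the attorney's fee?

First $126,000 at 44% = $55,440.00
Next $75,000 at 41% = $30,750.00
Next $85,000 at 35% = $29,750.00
Remaining $14,620 at 29% = $4,239.80
Fee: $55,440.00 + $30,750.00 + $29,750.00 + $4,239.80 = $120,179.80

$120,179.80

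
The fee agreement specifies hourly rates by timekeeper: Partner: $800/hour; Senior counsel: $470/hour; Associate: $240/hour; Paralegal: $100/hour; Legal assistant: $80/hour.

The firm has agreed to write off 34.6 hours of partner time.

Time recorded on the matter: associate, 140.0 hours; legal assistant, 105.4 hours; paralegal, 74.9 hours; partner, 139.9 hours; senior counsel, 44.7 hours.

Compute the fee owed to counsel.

$154,771.00

Partner: 139.9 × $800 = $111,920.00
Senior counsel: 44.7 × $470 = $21,009.00
Associate: 140.0 × $240 = $33,600.00
Paralegal: 74.9 × $100 = $7,490.00
Legal assistant: 105.4 × $80 = $8,432.00
Subtotal: $182,451.00
Write-off: 34.6 × $800 = $27,680.00
Total: $182,451.00 − $27,680.00 = $154,771.00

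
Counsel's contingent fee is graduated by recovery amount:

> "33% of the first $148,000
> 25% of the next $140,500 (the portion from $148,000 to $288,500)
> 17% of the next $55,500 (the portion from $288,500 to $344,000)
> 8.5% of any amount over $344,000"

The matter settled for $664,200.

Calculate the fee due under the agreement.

First $148,000 at 33% = $48,840.00
Next $140,500 at 25% = $35,125.00
Next $55,500 at 17% = $9,435.00
Remaining $320,200 at 8.5% = $27,217.00
Fee: $48,840.00 + $35,125.00 + $9,435.00 + $27,217.00 = $120,617.00

$120,617.00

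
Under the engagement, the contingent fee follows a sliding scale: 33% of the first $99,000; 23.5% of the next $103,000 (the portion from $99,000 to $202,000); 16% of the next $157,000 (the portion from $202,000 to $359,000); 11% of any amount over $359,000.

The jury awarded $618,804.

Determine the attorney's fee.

First $99,000 at 33% = $32,670.00
Next $103,000 at 23.5% = $24,205.00
Next $157,000 at 16% = $25,120.00
Remaining $259,804 at 11% = $28,578.44
Fee: $32,670.00 + $24,205.00 + $25,120.00 + $28,578.44 = $110,573.44

$110,573.44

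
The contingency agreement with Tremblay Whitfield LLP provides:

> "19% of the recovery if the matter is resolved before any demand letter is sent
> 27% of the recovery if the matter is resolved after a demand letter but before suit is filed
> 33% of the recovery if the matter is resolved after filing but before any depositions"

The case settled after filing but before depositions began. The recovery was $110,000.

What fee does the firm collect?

The matter settled after filing but before depositions began, so the 33% rate applies.
$110,000 × 33% = $36,300.00

$36,300.00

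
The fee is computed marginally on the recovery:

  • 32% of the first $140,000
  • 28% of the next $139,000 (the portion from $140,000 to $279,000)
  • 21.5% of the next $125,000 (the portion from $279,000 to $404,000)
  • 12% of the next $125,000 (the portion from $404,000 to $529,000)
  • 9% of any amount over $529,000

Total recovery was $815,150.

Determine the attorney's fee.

$151,348.50

First $140,000 at 32% = $44,800.00
Next $139,000 at 28% = $38,920.00
Next $125,000 at 21.5% = $26,875.00
Next $125,000 at 12% = $15,000.00
Remaining $286,150 at 9% = $25,753.50
Fee: $44,800.00 + $38,920.00 + $26,875.00 + $15,000.00 + $25,753.50 = $151,348.50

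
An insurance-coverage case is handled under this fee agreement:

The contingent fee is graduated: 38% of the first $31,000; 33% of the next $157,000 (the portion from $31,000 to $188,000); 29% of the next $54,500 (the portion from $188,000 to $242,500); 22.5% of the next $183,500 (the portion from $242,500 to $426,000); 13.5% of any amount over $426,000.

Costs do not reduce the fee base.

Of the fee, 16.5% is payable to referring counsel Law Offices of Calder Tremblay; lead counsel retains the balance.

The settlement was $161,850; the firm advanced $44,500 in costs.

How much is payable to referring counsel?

$9,068.48

Fee base is the gross recovery, $161,850; costs are reimbursed separately.
First $31,000 at 38% = $11,780.00
Remaining $130,850 at 33% = $43,180.50
Fee: $11,780.00 + $43,180.50 = $54,960.50
Referral share: 16.5% of $54,960.50 = $9,068.48; lead counsel retains $54,960.50 − $9,068.48 = $45,892.02.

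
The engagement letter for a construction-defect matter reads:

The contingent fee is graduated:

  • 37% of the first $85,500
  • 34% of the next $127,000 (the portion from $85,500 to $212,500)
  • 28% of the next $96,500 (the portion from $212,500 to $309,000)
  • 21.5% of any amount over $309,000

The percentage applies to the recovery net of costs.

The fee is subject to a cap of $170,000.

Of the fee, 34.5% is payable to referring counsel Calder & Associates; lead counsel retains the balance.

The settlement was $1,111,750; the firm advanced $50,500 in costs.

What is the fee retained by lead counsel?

$111,350.00

Fee base (net of costs): $1,111,750 − $50,500 = $1,061,250
First $85,500 at 37% = $31,635.00
Next $127,000 at 34% = $43,180.00
Next $96,500 at 28% = $27,020.00
Remaining $752,250 at 21.5% = $161,733.75
Fee: $31,635.00 + $43,180.00 + $27,020.00 + $161,733.75 = $263,568.75
$263,568.75 exceeds the $170,000 cap, so the fee is capped at $170,000.00.
Referral share: 34.5% of $170,000.00 = $58,650.00; lead counsel retains $170,000.00 − $58,650.00 = $111,350.00.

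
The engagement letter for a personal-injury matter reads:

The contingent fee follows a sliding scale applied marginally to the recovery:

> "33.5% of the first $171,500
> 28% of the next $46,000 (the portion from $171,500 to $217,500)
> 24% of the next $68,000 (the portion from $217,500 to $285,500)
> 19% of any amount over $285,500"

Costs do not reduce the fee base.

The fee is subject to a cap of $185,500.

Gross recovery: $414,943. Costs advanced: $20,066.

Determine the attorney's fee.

Fee base is the gross recovery, $414,943; costs are reimbursed separately.
First $171,500 at 33.5% = $57,452.50
Next $46,000 at 28% = $12,880.00
Next $68,000 at 24% = $16,320.00
Remaining $129,443 at 19% = $24,594.17
Fee: $57,452.50 + $12,880.00 + $16,320.00 + $24,594.17 = $111,246.67
$111,246.67 is under the $185,500 cap.

$111,246.67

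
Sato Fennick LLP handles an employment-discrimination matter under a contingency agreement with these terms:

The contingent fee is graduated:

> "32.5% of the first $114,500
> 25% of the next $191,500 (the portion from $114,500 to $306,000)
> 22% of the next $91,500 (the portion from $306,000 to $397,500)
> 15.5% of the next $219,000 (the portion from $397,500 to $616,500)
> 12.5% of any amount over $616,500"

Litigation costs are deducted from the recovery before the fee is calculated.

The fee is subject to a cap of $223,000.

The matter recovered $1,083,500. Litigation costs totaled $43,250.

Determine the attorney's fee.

$192,131.25

Fee base (net of costs): $1,083,500 − $43,250 = $1,040,250
First $114,500 at 32.5% = $37,212.50
Next $191,500 at 25% = $47,875.00
Next $91,500 at 22% = $20,130.00
Next $219,000 at 15.5% = $33,945.00
Remaining $423,750 at 12.5% = $52,968.75
Fee: $37,212.50 + $47,875.00 + $20,130.00 + $33,945.00 + $52,968.75 = $192,131.25
$192,131.25 is under the $223,000 cap.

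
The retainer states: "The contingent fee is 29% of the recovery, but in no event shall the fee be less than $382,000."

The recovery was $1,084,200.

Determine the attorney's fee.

29% of $1,084,200 = $314,418.00
That is below the $382,000 minimum, so the minimum applies.

$382,000.00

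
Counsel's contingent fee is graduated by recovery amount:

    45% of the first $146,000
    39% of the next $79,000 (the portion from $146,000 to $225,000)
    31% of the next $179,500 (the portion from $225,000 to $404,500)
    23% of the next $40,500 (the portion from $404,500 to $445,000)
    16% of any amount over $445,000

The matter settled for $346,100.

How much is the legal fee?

First $146,000 at 45% = $65,700.00
Next $79,000 at 39% = $30,810.00
Remaining $121,100 at 31% = $37,541.00
Fee: $65,700.00 + $30,810.00 + $37,541.00 = $134,051.00

$134,051.00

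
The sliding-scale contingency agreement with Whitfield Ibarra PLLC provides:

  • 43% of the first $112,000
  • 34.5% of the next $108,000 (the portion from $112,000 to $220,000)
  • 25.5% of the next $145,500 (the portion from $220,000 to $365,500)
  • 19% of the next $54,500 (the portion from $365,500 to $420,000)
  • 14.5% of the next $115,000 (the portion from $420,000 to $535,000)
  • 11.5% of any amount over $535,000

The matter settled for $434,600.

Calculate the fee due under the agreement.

$134,994.50

First $112,000 at 43% = $48,160.00
Next $108,000 at 34.5% = $37,260.00
Next $145,500 at 25.5% = $37,102.50
Next $54,500 at 19% = $10,355.00
Remaining $14,600 at 14.5% = $2,117.00
Fee: $48,160.00 + $37,260.00 + $37,102.50 + $10,355.00 + $2,117.00 = $134,994.50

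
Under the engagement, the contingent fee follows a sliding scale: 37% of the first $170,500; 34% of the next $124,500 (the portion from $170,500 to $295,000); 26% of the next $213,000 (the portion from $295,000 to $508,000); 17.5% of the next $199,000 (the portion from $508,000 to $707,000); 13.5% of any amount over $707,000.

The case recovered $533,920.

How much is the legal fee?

$165,331.00

First $170,500 at 37% = $63,085.00
Next $124,500 at 34% = $42,330.00
Next $213,000 at 26% = $55,380.00
Remaining $25,920 at 17.5% = $4,536.00
Fee: $63,085.00 + $42,330.00 + $55,380.00 + $4,536.00 = $165,331.00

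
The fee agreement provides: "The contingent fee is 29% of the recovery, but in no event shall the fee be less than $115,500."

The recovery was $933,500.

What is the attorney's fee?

29% of $933,500 = $270,715.00
That exceeds the $115,500 minimum.

$270,715.00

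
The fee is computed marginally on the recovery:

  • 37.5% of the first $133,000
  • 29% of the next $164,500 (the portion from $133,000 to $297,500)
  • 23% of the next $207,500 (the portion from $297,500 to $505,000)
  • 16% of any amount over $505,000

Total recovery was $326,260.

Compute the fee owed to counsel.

First $133,000 at 37.5% = $49,875.00
Next $164,500 at 29% = $47,705.00
Remaining $28,760 at 23% = $6,614.80
Fee: $49,875.00 + $47,705.00 + $6,614.80 = $104,194.80

$104,194.80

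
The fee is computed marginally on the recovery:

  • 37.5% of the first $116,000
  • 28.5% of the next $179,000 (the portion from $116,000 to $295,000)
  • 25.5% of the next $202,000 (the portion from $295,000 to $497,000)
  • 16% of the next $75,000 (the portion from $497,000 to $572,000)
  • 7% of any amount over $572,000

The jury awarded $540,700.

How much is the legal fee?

First $116,000 at 37.5% = $43,500.00
Next $179,000 at 28.5% = $51,015.00
Next $202,000 at 25.5% = $51,510.00
Remaining $43,700 at 16% = $6,992.00
Fee: $43,500.00 + $51,015.00 + $51,510.00 + $6,992.00 = $153,017.00

$153,017.00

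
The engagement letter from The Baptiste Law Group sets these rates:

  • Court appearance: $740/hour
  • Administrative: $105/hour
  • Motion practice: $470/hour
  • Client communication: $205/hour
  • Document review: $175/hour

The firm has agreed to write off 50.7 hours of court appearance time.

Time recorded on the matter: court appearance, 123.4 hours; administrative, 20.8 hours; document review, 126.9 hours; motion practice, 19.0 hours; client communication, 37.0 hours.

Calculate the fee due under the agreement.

$94,704.50

Court appearance: 123.4 × $740 = $91,316.00
Administrative: 20.8 × $105 = $2,184.00
Motion practice: 19.0 × $470 = $8,930.00
Client communication: 37.0 × $205 = $7,585.00
Document review: 126.9 × $175 = $22,207.50
Subtotal: $132,222.50
Write-off: 50.7 × $740 = $37,518.00
Total: $132,222.50 − $37,518.00 = $94,704.50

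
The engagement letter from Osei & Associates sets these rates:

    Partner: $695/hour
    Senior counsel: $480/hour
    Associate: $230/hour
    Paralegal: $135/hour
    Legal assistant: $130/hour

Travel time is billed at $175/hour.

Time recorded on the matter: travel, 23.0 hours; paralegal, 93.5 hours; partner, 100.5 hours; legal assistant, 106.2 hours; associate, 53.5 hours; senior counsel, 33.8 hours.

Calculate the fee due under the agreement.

$128,830.00

Partner: 100.5 × $695 = $69,847.50
Senior counsel: 33.8 × $480 = $16,224.00
Associate: 53.5 × $230 = $12,305.00
Paralegal: 93.5 × $135 = $12,622.50
Legal assistant: 106.2 × $130 = $13,806.00
Subtotal: $69,847.50 + $16,224.00 + $12,305.00 + $12,622.50 + $13,806.00 = $124,805.00
Travel: 23.0 × $175 = $4,025.00
Total: $124,805.00 + $4,025.00 = $128,830.00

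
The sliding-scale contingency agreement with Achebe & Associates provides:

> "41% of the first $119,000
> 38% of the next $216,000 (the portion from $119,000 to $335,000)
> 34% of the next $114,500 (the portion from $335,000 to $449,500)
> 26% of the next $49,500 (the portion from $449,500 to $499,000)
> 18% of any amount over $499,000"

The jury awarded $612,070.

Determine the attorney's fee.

$203,022.60

First $119,000 at 41% = $48,790.00
Next $216,000 at 38% = $82,080.00
Next $114,500 at 34% = $38,930.00
Next $49,500 at 26% = $12,870.00
Remaining $113,070 at 18% = $20,352.60
Fee: $48,790.00 + $82,080.00 + $38,930.00 + $12,870.00 + $20,352.60 = $203,022.60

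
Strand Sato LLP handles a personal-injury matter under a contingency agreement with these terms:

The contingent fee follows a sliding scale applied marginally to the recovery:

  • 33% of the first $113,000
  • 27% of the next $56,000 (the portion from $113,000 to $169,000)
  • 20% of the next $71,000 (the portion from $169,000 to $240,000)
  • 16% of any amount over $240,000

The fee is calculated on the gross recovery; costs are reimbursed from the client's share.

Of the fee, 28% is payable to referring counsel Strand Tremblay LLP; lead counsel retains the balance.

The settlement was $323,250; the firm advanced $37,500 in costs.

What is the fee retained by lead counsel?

Fee base is the gross recovery, $323,250; costs are reimbursed separately.
First $113,000 at 33% = $37,290.00
Next $56,000 at 27% = $15,120.00
Next $71,000 at 20% = $14,200.00
Remaining $83,250 at 16% = $13,320.00
Fee: $37,290.00 + $15,120.00 + $14,200.00 + $13,320.00 = $79,930.00
Referral share: 28% of $79,930.00 = $22,380.40; lead counsel retains $79,930.00 − $22,380.40 = $57,549.60.

$57,549.60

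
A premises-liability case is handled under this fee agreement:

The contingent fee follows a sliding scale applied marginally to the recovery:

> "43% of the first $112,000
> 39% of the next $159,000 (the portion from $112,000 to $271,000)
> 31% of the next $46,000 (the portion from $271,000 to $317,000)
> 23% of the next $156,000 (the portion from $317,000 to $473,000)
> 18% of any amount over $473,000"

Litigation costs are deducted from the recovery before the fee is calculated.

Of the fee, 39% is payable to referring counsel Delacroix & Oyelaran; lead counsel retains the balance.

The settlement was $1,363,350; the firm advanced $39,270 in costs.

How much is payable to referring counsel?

$122,266.72

Fee base (net of costs): $1,363,350 − $39,270 = $1,324,080
First $112,000 at 43% = $48,160.00
Next $159,000 at 39% = $62,010.00
Next $46,000 at 31% = $14,260.00
Next $156,000 at 23% = $35,880.00
Remaining $851,080 at 18% = $153,194.40
Fee: $48,160.00 + $62,010.00 + $14,260.00 + $35,880.00 + $153,194.40 = $313,504.40
Referral share: 39% of $313,504.40 = $122,266.72; lead counsel retains $313,504.40 − $122,266.72 = $191,237.68.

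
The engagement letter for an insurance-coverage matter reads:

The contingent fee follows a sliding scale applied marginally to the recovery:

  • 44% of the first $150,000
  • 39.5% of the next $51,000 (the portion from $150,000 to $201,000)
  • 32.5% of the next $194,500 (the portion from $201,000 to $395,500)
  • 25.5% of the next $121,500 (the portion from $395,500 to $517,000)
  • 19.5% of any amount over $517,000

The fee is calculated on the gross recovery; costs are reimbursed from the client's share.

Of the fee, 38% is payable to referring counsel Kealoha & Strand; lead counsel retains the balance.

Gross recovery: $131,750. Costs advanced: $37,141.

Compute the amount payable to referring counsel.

$22,028.60

Fee base is the gross recovery, $131,750; costs are reimbursed separately.
First $131,750 at 44% = $57,970.00
Referral share: 38% of $57,970.00 = $22,028.60; lead counsel retains $57,970.00 − $22,028.60 = $35,941.40.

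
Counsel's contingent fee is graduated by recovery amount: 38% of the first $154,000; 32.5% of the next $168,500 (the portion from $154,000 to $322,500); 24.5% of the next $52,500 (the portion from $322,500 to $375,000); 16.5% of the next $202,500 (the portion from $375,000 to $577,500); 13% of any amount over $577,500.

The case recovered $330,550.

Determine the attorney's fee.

$115,254.75

First $154,000 at 38% = $58,520.00
Next $168,500 at 32.5% = $54,762.50
Remaining $8,050 at 24.5% = $1,972.25
Fee: $58,520.00 + $54,762.50 + $1,972.25 = $115,254.75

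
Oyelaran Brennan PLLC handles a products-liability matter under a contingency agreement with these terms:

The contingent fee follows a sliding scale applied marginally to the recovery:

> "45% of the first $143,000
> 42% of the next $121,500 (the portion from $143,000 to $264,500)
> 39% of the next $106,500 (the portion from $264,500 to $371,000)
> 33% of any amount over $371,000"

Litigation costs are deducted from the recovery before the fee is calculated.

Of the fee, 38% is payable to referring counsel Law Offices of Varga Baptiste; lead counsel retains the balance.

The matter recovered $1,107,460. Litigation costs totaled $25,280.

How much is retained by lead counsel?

Fee base (net of costs): $1,107,460 − $25,280 = $1,082,180
First $143,000 at 45% = $64,350.00
Next $121,500 at 42% = $51,030.00
Next $106,500 at 39% = $41,535.00
Remaining $711,180 at 33% = $234,689.40
Fee: $64,350.00 + $51,030.00 + $41,535.00 + $234,689.40 = $391,604.40
Referral share: 38% of $391,604.40 = $148,809.67; lead counsel retains $391,604.40 − $148,809.67 = $242,794.73.

$242,794.73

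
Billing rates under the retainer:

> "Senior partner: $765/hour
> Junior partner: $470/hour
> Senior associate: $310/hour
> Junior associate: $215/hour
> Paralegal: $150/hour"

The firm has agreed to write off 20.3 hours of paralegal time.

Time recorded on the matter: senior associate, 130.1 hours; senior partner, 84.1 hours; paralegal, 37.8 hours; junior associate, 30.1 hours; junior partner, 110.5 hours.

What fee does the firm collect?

$165,699.00

Senior partner: 84.1 × $765 = $64,336.50
Junior partner: 110.5 × $470 = $51,935.00
Senior associate: 130.1 × $310 = $40,331.00
Junior associate: 30.1 × $215 = $6,471.50
Paralegal: 37.8 × $150 = $5,670.00
Subtotal: $168,744.00
Write-off: 20.3 × $150 = $3,045.00
Total: $168,744.00 − $3,045.00 = $165,699.00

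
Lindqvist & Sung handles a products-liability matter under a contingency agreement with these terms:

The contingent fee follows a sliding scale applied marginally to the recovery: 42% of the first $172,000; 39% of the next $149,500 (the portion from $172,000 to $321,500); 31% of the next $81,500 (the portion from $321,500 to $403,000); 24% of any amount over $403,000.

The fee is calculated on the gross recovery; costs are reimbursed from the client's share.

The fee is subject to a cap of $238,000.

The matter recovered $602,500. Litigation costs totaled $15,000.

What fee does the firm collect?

$203,690.00

Fee base is the gross recovery, $602,500; costs are reimbursed separately.
First $172,000 at 42% = $72,240.00
Next $149,500 at 39% = $58,305.00
Next $81,500 at 31% = $25,265.00
Remaining $199,500 at 24% = $47,880.00
Fee: $72,240.00 + $58,305.00 + $25,265.00 + $47,880.00 = $203,690.00
$203,690.00 is under the $238,000 cap.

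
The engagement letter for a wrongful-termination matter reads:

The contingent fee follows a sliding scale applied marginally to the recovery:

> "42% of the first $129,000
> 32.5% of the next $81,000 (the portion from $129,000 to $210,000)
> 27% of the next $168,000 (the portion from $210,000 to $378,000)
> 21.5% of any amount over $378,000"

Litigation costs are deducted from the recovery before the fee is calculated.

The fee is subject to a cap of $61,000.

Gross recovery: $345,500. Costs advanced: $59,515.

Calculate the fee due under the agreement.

Fee base (net of costs): $345,500 − $59,515 = $285,985
First $129,000 at 42% = $54,180.00
Next $81,000 at 32.5% = $26,325.00
Remaining $75,985 at 27% = $20,515.95
Fee: $54,180.00 + $26,325.00 + $20,515.95 = $101,020.95
$101,020.95 exceeds the $61,000 cap, so the fee is capped at $61,000.00.

$61,000.00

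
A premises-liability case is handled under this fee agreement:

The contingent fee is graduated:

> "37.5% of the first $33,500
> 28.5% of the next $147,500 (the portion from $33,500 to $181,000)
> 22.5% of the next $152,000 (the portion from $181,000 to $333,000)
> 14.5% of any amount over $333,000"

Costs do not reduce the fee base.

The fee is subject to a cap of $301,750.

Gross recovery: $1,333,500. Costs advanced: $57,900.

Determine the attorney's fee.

$233,872.50

Fee base is the gross recovery, $1,333,500; costs are reimbursed separately.
First $33,500 at 37.5% = $12,562.50
Next $147,500 at 28.5% = $42,037.50
Next $152,000 at 22.5% = $34,200.00
Remaining $1,000,500 at 14.5% = $145,072.50
Fee: $12,562.50 + $42,037.50 + $34,200.00 + $145,072.50 = $233,872.50
$233,872.50 is under the $301,750 cap.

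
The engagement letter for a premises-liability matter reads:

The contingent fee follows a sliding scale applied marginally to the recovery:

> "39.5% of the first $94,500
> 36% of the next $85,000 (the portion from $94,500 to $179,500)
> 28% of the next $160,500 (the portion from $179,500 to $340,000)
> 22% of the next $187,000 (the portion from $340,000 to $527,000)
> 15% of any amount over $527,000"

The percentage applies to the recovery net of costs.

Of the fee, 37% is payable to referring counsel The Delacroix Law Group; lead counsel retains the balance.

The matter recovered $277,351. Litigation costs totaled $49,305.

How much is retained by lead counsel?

$51,357.84

Fee base (net of costs): $277,351 − $49,305 = $228,046
First $94,500 at 39.5% = $37,327.50
Next $85,000 at 36% = $30,600.00
Remaining $48,546 at 28% = $13,592.88
Fee: $37,327.50 + $30,600.00 + $13,592.88 = $81,520.38
Referral share: 37% of $81,520.38 = $30,162.54; lead counsel retains $81,520.38 − $30,162.54 = $51,357.84.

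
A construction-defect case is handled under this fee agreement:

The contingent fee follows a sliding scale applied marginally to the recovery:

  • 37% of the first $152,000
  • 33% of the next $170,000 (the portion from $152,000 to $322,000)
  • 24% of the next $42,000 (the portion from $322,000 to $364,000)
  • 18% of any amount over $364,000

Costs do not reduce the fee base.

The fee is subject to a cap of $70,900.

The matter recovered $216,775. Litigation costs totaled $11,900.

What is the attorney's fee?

$70,900.00

Fee base is the gross recovery, $216,775; costs are reimbursed separately.
First $152,000 at 37% = $56,240.00
Remaining $64,775 at 33% = $21,375.75
Fee: $56,240.00 + $21,375.75 = $77,615.75
$77,615.75 exceeds the $70,900 cap, so the fee is capped at $70,900.00.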